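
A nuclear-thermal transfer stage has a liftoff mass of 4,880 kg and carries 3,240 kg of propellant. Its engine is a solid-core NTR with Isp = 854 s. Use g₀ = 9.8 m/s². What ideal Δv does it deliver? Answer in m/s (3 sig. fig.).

v_e = Isp · g₀ = 854 × 9.8 = 8369.2 m/s.
m_f = m₀ − m_prop = 4,880 − 3,240 = 1,640 kg.
Δv = v_e · ln(m₀/m_f) = 8369.2 × ln(2.976) = 8369.2 × 1.0904 ≈ 9126.2 m/s.

Δv ≈ 9130 m/s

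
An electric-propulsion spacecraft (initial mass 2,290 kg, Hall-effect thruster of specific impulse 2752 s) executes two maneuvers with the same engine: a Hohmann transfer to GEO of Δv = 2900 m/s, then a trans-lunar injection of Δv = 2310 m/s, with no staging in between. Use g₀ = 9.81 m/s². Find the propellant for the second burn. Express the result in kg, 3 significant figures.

propellant for the second burn ≈ 169 kg

v_e = Isp · g₀ = 2752 × 9.81 = 26997.1 m/s.
After the first burn: m = 2290 × exp(−2900/26997.1) = 2290 × 0.89815 = 2,056.76 kg.
After the second burn: m = 2,056.76 × exp(−2310/26997.1) = 2,056.76 × 0.91799 = 1,888.09 kg.
Second-burn propellant = 2,056.76 − 1,888.09 = 168.67 kg.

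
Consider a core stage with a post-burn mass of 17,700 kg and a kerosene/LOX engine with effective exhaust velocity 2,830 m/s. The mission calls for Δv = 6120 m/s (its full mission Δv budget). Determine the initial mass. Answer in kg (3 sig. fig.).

initial mass ≈ 154000 kg

m₀/m_f = exp(Δv / v_e) = exp(6120 / 2830.0) = exp(2.1625) = 8.6932.
m₀ = m_f × 8.6932 = 17,700 × 8.6932 = 153,870 kg.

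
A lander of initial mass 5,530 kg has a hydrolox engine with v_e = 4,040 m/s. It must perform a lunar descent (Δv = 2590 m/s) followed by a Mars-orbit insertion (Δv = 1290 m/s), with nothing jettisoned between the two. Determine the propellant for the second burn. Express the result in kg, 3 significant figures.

propellant for the second burn ≈ 796 kg

After the first burn: m = 5530 × exp(−2590/4040.0) = 5530 × 0.52672 = 2,912.76 kg.
After the second burn: m = 2,912.76 × exp(−1290/4040.0) = 2,912.76 × 0.72665 = 2,116.56 kg.
Second-burn propellant = 2,912.76 − 2,116.56 = 796.2 kg.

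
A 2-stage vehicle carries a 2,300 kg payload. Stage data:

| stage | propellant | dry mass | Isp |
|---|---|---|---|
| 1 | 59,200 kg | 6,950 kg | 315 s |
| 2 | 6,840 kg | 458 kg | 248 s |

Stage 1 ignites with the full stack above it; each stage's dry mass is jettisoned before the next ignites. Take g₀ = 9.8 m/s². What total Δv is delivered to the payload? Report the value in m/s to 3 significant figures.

Ignition mass of stage 1 = 59,200+6,950 + 6,840+458 + 2,300 = 75,748 kg.
Stage 1: m₀ = 75,748 kg, m_f = 75,748 − 59,200 = 16,548 kg; Δv = 315×9.8×ln(4.577) = 3087.0×1.5211 ≈ 4696 m/s.
Stage 2: m₀ = 9,598 kg, m_f = 9,598 − 6,840 = 2,758 kg; Δv = 248×9.8×ln(3.48) = 2430.4×1.2470 ≈ 3031 m/s.
Total Δv = 4696 + 3031 = 7727 m/s.

Δv ≈ 7730 m/s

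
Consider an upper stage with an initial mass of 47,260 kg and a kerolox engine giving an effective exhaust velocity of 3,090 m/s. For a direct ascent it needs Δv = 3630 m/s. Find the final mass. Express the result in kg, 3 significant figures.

m₀/m_f = exp(Δv / v_e) = exp(3630 / 3090.0) = exp(1.1748) = 3.2374.
m_f = m₀ / 3.2374 = 47,260 / 3.2374 = 14,598.1 kg.

final mass ≈ 14600 kg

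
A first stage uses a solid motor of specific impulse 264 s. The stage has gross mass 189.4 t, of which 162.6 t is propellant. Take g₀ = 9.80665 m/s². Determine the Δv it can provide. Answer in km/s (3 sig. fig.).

v_e = Isp · g₀ = 264 × 9.80665 = 2589.0 m/s.
m_f = m₀ − m_prop = 189.4 − 162.6 = 26.8 t.
Using Δv = v_e ln(m₀/m_f): Δv = v_e · ln(m₀/m_f) = 2589.0 × ln(7.067) = 2589.0 × 1.9555 ≈ 5062.6 m/s.

Δv ≈ 5.06 km/s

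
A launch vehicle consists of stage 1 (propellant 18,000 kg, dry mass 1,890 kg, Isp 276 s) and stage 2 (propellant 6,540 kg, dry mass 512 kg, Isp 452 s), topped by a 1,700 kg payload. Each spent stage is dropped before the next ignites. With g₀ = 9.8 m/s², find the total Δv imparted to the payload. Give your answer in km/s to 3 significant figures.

Δv ≈ 8.77 km/s

Ignition mass of stage 1 = 18,000+1,890 + 6,540+512 + 1,700 = 28,642 kg.
Stage 1: m₀ = 28,642 kg, m_f = 28,642 − 18,000 = 10,642 kg; Δv = 276×9.8×ln(2.691) = 2704.8×0.9901 ≈ 2678 m/s.
Stage 2: m₀ = 8,752 kg, m_f = 8,752 − 6,540 = 2,212 kg; Δv = 452×9.8×ln(3.957) = 4429.6×1.3754 ≈ 6092 m/s.
Total Δv = 2678 + 6092 = 8770 m/s.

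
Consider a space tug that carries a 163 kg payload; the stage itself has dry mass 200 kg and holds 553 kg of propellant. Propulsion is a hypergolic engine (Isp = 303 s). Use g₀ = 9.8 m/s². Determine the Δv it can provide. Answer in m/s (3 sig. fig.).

Δv ≈ 2750 m/s

v_e = Isp · g₀ = 303 × 9.8 = 2969.4 m/s.
m₀ = payload + dry + propellant = 163 + 200 + 553 = 916 kg.
m_f = payload + dry = 163 + 200 = 363 kg.
Δv = v_e · ln(m₀/m_f) = 2969.4 × ln(2.523) = 2969.4 × 0.9256 ≈ 2748.5 m/s.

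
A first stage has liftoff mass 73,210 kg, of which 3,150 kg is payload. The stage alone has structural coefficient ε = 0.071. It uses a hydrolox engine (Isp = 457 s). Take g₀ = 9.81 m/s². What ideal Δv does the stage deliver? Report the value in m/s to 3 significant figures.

Δv ≈ 9860 m/s

Stage wet mass = m₀ − payload = 73,210 − 3,150 = 70,060 kg.
Stage dry mass = ε × stage wet mass = 0.071 × 70,060 = 4,974.26 kg.
Burnout mass m_f = stage dry + payload = 4,974.26 + 3,150 = 8,124.26 kg.
v_e = Isp · g₀ = 457 × 9.81 = 4483.2 m/s.
Rocket equation: Δv = v_e · ln(73,210/8,124.26) = 4483.2 × ln(9.011) = 4483.2 × 2.1985 ≈ 9856 m/s.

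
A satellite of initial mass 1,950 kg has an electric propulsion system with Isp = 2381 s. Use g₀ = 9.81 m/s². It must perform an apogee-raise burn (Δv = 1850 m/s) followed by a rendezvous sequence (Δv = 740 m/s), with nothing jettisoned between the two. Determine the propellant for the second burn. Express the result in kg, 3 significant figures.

propellant for the second burn ≈ 56.2 kg

v_e = Isp · g₀ = 2381 × 9.81 = 23357.6 m/s.
After the first burn: m = 1950 × exp(−1850/23357.6) = 1950 × 0.92385 = 1,801.51 kg.
After the second burn: m = 1,801.51 × exp(−740/23357.6) = 1,801.51 × 0.96882 = 1,745.34 kg.
Second-burn propellant = 1,801.51 − 1,745.34 = 56.17 kg.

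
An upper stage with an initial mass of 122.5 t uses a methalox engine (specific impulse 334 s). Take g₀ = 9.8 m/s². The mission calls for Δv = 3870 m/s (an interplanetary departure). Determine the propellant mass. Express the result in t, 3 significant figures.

propellant mass ≈ 84.9 t

v_e = Isp · g₀ = 334 × 9.8 = 3273.2 m/s.
From the ideal rocket equation, m₀/m_f = exp(Δv / v_e) = exp(3870 / 3273.2) = exp(1.1823) = 3.2620.
m_f = 122.5 / 3.2620 = 37.5536 t, so propellant = m₀ − m_f = 122.5 − 37.5536 = 84.9464 t.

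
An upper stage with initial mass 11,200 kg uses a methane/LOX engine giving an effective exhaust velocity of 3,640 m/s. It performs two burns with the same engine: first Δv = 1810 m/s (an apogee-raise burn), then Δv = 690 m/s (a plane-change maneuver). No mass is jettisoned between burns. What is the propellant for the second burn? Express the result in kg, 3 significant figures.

propellant for the second burn ≈ 1180 kg

After the first burn: m = 11200 × exp(−1810/3640.0) = 11200 × 0.60820 = 6,811.84 kg.
After the second burn: m = 6,811.84 × exp(−690/3640.0) = 6,811.84 × 0.82732 = 5,635.57 kg.
Second-burn propellant = 6,811.84 − 5,635.57 = 1,176.27 kg.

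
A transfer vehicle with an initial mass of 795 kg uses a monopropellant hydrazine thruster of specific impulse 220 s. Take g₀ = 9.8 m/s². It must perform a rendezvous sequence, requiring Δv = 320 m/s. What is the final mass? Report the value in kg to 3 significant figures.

v_e = Isp · g₀ = 220 × 9.8 = 2156.0 m/s.
m₀/m_f = exp(Δv / v_e) = exp(320 / 2156.0) = exp(0.1484) = 1.1600.
m_f = m₀ / 1.1600 = 795 / 1.1600 = 685.345 kg.

final mass ≈ 685 kg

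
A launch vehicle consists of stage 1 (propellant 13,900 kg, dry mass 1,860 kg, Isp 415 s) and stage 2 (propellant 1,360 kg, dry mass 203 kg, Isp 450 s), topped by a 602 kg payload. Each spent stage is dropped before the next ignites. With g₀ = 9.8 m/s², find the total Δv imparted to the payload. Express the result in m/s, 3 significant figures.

Ignition mass of stage 1 = 13,900+1,860 + 1,360+203 + 602 = 17,925 kg.
Stage 1: m₀ = 17,925 kg, m_f = 17,925 − 13,900 = 4,025 kg; Δv = 415×9.8×ln(4.453) = 4067.0×1.4937 ≈ 6075 m/s.
Stage 2: m₀ = 2,165 kg, m_f = 2,165 − 1,360 = 805 kg; Δv = 450×9.8×ln(2.689) = 4410.0×0.9893 ≈ 4363 m/s.
Total Δv = 6075 + 4363 = 10438 m/s.

Δv ≈ 10400 m/s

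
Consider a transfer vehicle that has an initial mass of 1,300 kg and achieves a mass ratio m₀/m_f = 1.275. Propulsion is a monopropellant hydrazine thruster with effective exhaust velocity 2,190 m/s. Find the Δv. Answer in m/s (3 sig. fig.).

Δv = v_e · ln(1.275) = 2190.0 × 0.2429 ≈ 532.1 m/s.

Δv ≈ 532 m/s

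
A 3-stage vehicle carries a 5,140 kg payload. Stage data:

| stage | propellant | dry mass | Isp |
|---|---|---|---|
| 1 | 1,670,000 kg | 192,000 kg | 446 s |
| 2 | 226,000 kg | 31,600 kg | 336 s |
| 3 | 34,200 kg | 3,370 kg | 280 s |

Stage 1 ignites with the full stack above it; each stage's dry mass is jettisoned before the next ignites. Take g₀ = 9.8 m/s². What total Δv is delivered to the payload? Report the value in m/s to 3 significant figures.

Δv ≈ 15500 m/s

Ignition mass of stage 1 = 1,670,000+192,000 + 226,000+31,600 + 34,200+3,370 + 5,140 = 2,162,310 kg.
Stage 1: m₀ = 2,162,310 kg, m_f = 2,162,310 − 1,670,000 = 492,310 kg; Δv = 446×9.8×ln(4.392) = 4370.8×1.4798 ≈ 6468 m/s.
Stage 2: m₀ = 300,310 kg, m_f = 300,310 − 226,000 = 74,310 kg; Δv = 336×9.8×ln(4.041) = 3292.8×1.3966 ≈ 4599 m/s.
Stage 3: m₀ = 42,710 kg, m_f = 42,710 − 34,200 = 8,510 kg; Δv = 280×9.8×ln(5.019) = 2744.0×1.6132 ≈ 4427 m/s.
Total Δv = 6468 + 4599 + 4427 = 15494 m/s.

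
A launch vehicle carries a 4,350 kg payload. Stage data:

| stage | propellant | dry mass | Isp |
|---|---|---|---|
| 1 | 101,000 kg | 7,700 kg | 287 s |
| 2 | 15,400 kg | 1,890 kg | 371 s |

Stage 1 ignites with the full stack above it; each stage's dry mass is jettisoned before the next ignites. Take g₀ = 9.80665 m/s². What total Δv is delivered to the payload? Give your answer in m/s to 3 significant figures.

Ignition mass of stage 1 = 101,000+7,700 + 15,400+1,890 + 4,350 = 130,340 kg.
Stage 1: m₀ = 130,340 kg, m_f = 130,340 − 101,000 = 29,340 kg; Δv = 287×9.80665×ln(4.442) = 2814.5×1.4912 ≈ 4197 m/s.
Stage 2: m₀ = 21,640 kg, m_f = 21,640 − 15,400 = 6,240 kg; Δv = 371×9.80665×ln(3.468) = 3638.3×1.2436 ≈ 4524 m/s.
Total Δv = 4197 + 4524 = 8721 m/s.

Δv ≈ 8720 m/s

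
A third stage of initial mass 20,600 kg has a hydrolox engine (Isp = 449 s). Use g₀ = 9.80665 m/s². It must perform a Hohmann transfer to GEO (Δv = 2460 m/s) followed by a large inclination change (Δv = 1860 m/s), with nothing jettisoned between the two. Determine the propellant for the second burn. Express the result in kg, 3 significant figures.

propellant for the second burn ≈ 4060 kg

v_e = Isp · g₀ = 449 × 9.80665 = 4403.2 m/s.
After the first burn: m = 20600 × exp(−2460/4403.2) = 20600 × 0.57196 = 11,782.4 kg.
After the second burn: m = 11,782.4 × exp(−1860/4403.2) = 11,782.4 × 0.65546 = 7,722.89 kg.
Second-burn propellant = 11,782.4 − 7,722.89 = 4,059.51 kg.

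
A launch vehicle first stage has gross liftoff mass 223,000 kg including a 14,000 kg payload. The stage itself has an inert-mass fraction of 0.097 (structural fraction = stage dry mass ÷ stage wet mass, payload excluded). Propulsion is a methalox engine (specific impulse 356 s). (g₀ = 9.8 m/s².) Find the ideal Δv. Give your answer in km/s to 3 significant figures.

Δv ≈ 6.53 km/s

Stage wet mass = m₀ − payload = 223,000 − 14,000 = 209,000 kg.
Stage dry mass = ε × stage wet mass = 0.097 × 209,000 = 20,273 kg.
Burnout mass m_f = stage dry + payload = 20,273 + 14,000 = 34,273 kg.
v_e = Isp · g₀ = 356 × 9.8 = 3488.8 m/s.
Δv = v_e · ln(223,000/34,273) = 3488.8 × ln(6.507) = 3488.8 × 1.8728 ≈ 6534 m/s.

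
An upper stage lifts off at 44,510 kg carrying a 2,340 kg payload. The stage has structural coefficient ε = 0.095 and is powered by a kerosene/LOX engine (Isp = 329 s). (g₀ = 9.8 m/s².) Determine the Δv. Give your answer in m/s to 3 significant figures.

Δv ≈ 6280 m/s

Stage wet mass = m₀ − payload = 44,510 − 2,340 = 42,170 kg.
Stage dry mass = ε × stage wet mass = 0.095 × 42,170 = 4,006.15 kg.
Burnout mass m_f = stage dry + payload = 4,006.15 + 2,340 = 6,346.15 kg.
v_e = Isp · g₀ = 329 × 9.8 = 3224.2 m/s.
By the Tsiolkovsky rocket equation, Δv = v_e · ln(44,510/6,346.15) = 3224.2 × ln(7.014) = 3224.2 × 1.9479 ≈ 6280 m/s.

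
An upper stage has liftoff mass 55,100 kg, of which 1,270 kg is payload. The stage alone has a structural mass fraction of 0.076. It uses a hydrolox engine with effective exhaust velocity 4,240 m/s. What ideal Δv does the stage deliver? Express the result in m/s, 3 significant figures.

Δv ≈ 9880 m/s

Stage wet mass = m₀ − payload = 55,100 − 1,270 = 53,830 kg.
Stage dry mass = ε × stage wet mass = 0.076 × 53,830 = 4,091.08 kg.
Burnout mass m_f = stage dry + payload = 4,091.08 + 1,270 = 5,361.08 kg.
Δv = v_e · ln(55,100/5,361.08) = 4240.0 × ln(10.28) = 4240.0 × 2.3300 ≈ 9879 m/s.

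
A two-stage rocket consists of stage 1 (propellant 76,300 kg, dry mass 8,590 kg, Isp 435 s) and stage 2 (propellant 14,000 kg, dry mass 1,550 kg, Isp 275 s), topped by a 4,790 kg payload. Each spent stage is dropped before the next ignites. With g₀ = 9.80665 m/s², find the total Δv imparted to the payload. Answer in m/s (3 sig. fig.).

Ignition mass of stage 1 = 76,300+8,590 + 14,000+1,550 + 4,790 = 105,230 kg.
Stage 1: m₀ = 105,230 kg, m_f = 105,230 − 76,300 = 28,930 kg; Δv = 435×9.80665×ln(3.637) = 4265.9×1.2913 ≈ 5508 m/s.
Stage 2: m₀ = 20,340 kg, m_f = 20,340 − 14,000 = 6,340 kg; Δv = 275×9.80665×ln(3.208) = 2696.8×1.1657 ≈ 3144 m/s.
Total Δv = 5508 + 3144 = 8652 m/s.

Δv ≈ 8650 m/s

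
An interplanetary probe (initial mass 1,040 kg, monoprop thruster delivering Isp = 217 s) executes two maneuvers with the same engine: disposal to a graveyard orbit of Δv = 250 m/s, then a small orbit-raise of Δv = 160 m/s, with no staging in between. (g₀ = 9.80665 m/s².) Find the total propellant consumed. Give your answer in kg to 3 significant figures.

total propellant consumed ≈ 182 kg

v_e = Isp · g₀ = 217 × 9.80665 = 2128.0 m/s.
After the first burn: m = 1040 × exp(−250/2128.0) = 1040 × 0.88916 = 924.726 kg.
After the second burn: m = 924.726 × exp(−160/2128.0) = 924.726 × 0.92757 = 857.748 kg.
Total propellant = m₀ − m_final = 1040 − 857.748 = 182.252 kg.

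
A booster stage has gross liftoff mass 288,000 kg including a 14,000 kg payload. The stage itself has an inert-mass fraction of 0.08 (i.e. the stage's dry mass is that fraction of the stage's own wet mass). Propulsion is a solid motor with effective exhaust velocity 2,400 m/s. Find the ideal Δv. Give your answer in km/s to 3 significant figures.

Δv ≈ 5.00 km/s

Stage wet mass = m₀ − payload = 288,000 − 14,000 = 274,000 kg.
Stage dry mass = ε × stage wet mass = 0.08 × 274,000 = 21,920 kg.
Burnout mass m_f = stage dry + payload = 21,920 + 14,000 = 35,920 kg.
Using Δv = v_e ln(m₀/m_f): Δv = v_e · ln(288,000/35,920) = 2400.0 × ln(8.018) = 2400.0 × 2.0817 ≈ 4996 m/s.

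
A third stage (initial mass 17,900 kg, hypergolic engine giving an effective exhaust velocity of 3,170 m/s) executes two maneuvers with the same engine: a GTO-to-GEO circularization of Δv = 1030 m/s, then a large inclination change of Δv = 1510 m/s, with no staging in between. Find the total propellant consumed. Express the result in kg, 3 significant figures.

total propellant consumed ≈ 9870 kg

After the first burn: m = 17900 × exp(−1030/3170.0) = 17900 × 0.72258 = 12,934.2 kg.
After the second burn: m = 12,934.2 × exp(−1510/3170.0) = 12,934.2 × 0.62105 = 8,032.78 kg.
Total propellant = m₀ − m_final = 17900 − 8,032.78 = 9,867.22 kg.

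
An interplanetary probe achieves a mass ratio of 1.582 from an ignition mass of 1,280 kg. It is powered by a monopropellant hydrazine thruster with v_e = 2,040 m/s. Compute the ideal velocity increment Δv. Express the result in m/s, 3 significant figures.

Δv = v_e · ln(1.582) = 2040.0 × 0.4587 ≈ 935.7 m/s.

Δv ≈ 936 m/s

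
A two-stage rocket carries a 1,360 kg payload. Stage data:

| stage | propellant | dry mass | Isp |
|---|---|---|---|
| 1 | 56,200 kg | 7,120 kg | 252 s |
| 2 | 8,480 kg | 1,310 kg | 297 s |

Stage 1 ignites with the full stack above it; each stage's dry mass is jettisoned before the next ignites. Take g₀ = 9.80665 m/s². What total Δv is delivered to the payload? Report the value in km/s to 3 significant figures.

Ignition mass of stage 1 = 56,200+7,120 + 8,480+1,310 + 1,360 = 74,470 kg.
Stage 1: m₀ = 74,470 kg, m_f = 74,470 − 56,200 = 18,270 kg; Δv = 252×9.80665×ln(4.076) = 2471.3×1.4051 ≈ 3472 m/s.
Stage 2: m₀ = 11,150 kg, m_f = 11,150 − 8,480 = 2,670 kg; Δv = 297×9.80665×ln(4.176) = 2912.6×1.4294 ≈ 4163 m/s.
Total Δv = 3472 + 4163 = 7635 m/s.

Δv ≈ 7.64 km/s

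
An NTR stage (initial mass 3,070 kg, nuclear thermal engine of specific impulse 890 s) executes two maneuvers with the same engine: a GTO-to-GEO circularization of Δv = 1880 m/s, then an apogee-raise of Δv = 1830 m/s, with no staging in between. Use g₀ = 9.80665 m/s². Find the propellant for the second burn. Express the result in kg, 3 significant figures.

propellant for the second burn ≈ 468 kg

v_e = Isp · g₀ = 890 × 9.80665 = 8727.9 m/s.
After the first burn: m = 3070 × exp(−1880/8727.9) = 3070 × 0.80622 = 2,475.1 kg.
After the second burn: m = 2,475.1 × exp(−1830/8727.9) = 2,475.1 × 0.81085 = 2,006.93 kg.
Second-burn propellant = 2,475.1 − 2,006.93 = 468.17 kg.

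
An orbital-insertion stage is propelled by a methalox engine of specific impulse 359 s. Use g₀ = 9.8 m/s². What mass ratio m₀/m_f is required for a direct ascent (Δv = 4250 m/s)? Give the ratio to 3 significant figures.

v_e = Isp · g₀ = 359 × 9.8 = 3518.2 m/s.
Using Δv = v_e ln(m₀/m_f): m₀/m_f = exp(Δv / v_e) = exp(4250 / 3518.2) = exp(1.2080) = 3.3468.

mass ratio ≈ 3.35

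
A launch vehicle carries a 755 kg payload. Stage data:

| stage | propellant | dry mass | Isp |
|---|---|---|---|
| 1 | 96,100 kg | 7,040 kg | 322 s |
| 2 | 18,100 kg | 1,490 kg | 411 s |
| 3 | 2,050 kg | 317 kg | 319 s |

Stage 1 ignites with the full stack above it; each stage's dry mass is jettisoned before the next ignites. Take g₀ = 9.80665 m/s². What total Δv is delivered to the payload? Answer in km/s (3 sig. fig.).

Δv ≈ 14.3 km/s

Ignition mass of stage 1 = 96,100+7,040 + 18,100+1,490 + 2,050+317 + 755 = 125,852 kg.
Stage 1: m₀ = 125,852 kg, m_f = 125,852 − 96,100 = 29,752 kg; Δv = 322×9.80665×ln(4.23) = 3157.7×1.4422 ≈ 4554 m/s.
Stage 2: m₀ = 22,712 kg, m_f = 22,712 − 18,100 = 4,612 kg; Δv = 411×9.80665×ln(4.925) = 4030.5×1.5942 ≈ 6426 m/s.
Stage 3: m₀ = 3,122 kg, m_f = 3,122 − 2,050 = 1,072 kg; Δv = 319×9.80665×ln(2.912) = 3128.3×1.0689 ≈ 3344 m/s.
Total Δv = 4554 + 6426 + 3344 = 14324 m/s.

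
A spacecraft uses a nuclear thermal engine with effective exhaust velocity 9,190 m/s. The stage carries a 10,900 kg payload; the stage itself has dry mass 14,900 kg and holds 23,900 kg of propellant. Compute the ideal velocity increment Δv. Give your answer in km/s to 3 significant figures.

Δv ≈ 6.03 km/s

m₀ = payload + dry + propellant = 10,900 + 14,900 + 23,900 = 49,700 kg.
m_f = payload + dry = 10,900 + 14,900 = 25,800 kg.
Rocket equation: Δv = v_e · ln(m₀/m_f) = 9190.0 × ln(1.926) = 9190.0 × 0.6556 ≈ 6025.2 m/s.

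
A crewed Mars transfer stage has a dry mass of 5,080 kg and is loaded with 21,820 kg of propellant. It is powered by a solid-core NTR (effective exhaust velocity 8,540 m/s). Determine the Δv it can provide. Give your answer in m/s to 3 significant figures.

Δv ≈ 14200 m/s

m₀ = m_dry + m_prop = 5,080 + 21,820 = 26,900 kg.
By the Tsiolkovsky rocket equation, Δv = v_e · ln(m₀/m_f) = 8540.0 × ln(5.295) = 8540.0 × 1.6668 ≈ 14234.6 m/s.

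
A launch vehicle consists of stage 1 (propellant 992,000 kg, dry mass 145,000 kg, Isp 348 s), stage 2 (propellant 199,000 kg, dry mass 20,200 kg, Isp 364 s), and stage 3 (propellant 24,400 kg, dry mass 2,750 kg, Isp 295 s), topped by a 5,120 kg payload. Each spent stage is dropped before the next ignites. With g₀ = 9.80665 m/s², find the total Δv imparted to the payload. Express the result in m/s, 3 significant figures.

Ignition mass of stage 1 = 992,000+145,000 + 199,000+20,200 + 24,400+2,750 + 5,120 = 1,388,470 kg.
Stage 1: m₀ = 1,388,470 kg, m_f = 1,388,470 − 992,000 = 396,470 kg; Δv = 348×9.80665×ln(3.502) = 3412.7×1.2534 ≈ 4277 m/s.
Stage 2: m₀ = 251,470 kg, m_f = 251,470 − 199,000 = 52,470 kg; Δv = 364×9.80665×ln(4.793) = 3569.6×1.5671 ≈ 5594 m/s.
Stage 3: m₀ = 32,270 kg, m_f = 32,270 − 24,400 = 7,870 kg; Δv = 295×9.80665×ln(4.1) = 2893.0×1.4111 ≈ 4082 m/s.
Total Δv = 4277 + 5594 + 4082 = 13953 m/s.

Δv ≈ 14000 m/s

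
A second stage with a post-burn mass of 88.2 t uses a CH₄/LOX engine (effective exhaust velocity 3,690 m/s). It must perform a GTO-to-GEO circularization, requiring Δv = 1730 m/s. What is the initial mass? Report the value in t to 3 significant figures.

By the Tsiolkovsky rocket equation, m₀/m_f = exp(Δv / v_e) = exp(1730 / 3690.0) = exp(0.4688) = 1.5981.
m₀ = m_f × 1.5981 = 88.2 × 1.5981 = 140.952 t.

initial mass ≈ 141 t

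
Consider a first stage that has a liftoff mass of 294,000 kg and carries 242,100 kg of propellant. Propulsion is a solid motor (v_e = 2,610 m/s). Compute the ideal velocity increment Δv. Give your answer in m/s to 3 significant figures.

Δv ≈ 4530 m/s

m_f = m₀ − m_prop = 294,000 − 242,100 = 51,900 kg.
Δv = v_e · ln(m₀/m_f) = 2610.0 × ln(5.665) = 2610.0 × 1.7343 ≈ 4526.4 m/s.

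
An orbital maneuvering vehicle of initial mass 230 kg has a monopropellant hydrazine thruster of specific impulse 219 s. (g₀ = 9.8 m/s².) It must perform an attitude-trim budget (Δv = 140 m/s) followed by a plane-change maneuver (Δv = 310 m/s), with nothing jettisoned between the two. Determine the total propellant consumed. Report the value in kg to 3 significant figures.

v_e = Isp · g₀ = 219 × 9.8 = 2146.2 m/s.
After the first burn: m = 230 × exp(−140/2146.2) = 230 × 0.93685 = 215.476 kg.
After the second burn: m = 215.476 × exp(−310/2146.2) = 215.476 × 0.86551 = 186.497 kg.
Total propellant = m₀ − m_final = 230 − 186.497 = 43.503 kg.

total propellant consumed ≈ 43.5 kg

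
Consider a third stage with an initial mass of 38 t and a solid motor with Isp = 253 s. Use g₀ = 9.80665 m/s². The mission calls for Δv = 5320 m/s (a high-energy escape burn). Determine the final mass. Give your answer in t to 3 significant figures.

final mass ≈ 4.45 t

v_e = Isp · g₀ = 253 × 9.80665 = 2481.1 m/s.
m₀/m_f = exp(Δv / v_e) = exp(5320 / 2481.1) = exp(2.1442) = 8.5354.
m_f = m₀ / 8.5354 = 38 / 8.5354 = 4.45205 t.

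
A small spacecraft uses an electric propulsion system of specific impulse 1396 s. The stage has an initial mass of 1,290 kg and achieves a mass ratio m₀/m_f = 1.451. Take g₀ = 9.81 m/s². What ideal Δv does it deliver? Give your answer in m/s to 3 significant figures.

Δv ≈ 5100 m/s

v_e = Isp · g₀ = 1396 × 9.81 = 13694.8 m/s.
Using Δv = v_e ln(m₀/m_f): Δv = v_e · ln(1.451) = 13694.8 × 0.3723 ≈ 5097.9 m/s.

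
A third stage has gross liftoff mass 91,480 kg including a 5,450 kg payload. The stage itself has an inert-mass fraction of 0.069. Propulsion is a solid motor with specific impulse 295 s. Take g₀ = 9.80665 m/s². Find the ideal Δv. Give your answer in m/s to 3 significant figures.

Δv ≈ 6030 m/s

Stage wet mass = m₀ − payload = 91,480 − 5,450 = 86,030 kg.
Stage dry mass = ε × stage wet mass = 0.069 × 86,030 = 5,936.07 kg.
Burnout mass m_f = stage dry + payload = 5,936.07 + 5,450 = 11,386.07 kg.
v_e = Isp · g₀ = 295 × 9.80665 = 2893.0 m/s.
Δv = v_e · ln(91,480/11,386.07) = 2893.0 × ln(8.034) = 2893.0 × 2.0837 ≈ 6028 m/s.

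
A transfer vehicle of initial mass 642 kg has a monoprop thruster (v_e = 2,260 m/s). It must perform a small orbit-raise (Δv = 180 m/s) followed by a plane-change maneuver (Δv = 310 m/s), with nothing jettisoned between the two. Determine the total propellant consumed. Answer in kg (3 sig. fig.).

total propellant consumed ≈ 125 kg

After the first burn: m = 642 × exp(−180/2260.0) = 642 × 0.92344 = 592.848 kg.
After the second burn: m = 592.848 × exp(−310/2260.0) = 592.848 × 0.87182 = 516.857 kg.
Total propellant = m₀ − m_final = 642 − 516.857 = 125.143 kg.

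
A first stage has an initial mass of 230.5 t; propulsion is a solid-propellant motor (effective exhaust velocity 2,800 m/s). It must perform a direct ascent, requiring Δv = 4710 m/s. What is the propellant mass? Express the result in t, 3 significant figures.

Using Δv = v_e ln(m₀/m_f): m₀/m_f = exp(Δv / v_e) = exp(4710 / 2800.0) = exp(1.6821) = 5.3771.
m_f = 230.5 / 5.3771 = 42.867 t, so propellant = m₀ − m_f = 230.5 − 42.867 = 187.633 t.

propellant mass ≈ 188 t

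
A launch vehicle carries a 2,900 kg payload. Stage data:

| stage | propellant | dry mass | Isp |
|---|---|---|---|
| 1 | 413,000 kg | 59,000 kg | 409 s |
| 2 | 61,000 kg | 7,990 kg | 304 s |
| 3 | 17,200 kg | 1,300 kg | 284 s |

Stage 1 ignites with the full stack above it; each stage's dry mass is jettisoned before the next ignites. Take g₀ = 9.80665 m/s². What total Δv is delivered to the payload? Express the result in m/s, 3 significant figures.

Ignition mass of stage 1 = 413,000+59,000 + 61,000+7,990 + 17,200+1,300 + 2,900 = 562,390 kg.
Stage 1: m₀ = 562,390 kg, m_f = 562,390 − 413,000 = 149,390 kg; Δv = 409×9.80665×ln(3.765) = 4010.9×1.3256 ≈ 5317 m/s.
Stage 2: m₀ = 90,390 kg, m_f = 90,390 − 61,000 = 29,390 kg; Δv = 304×9.80665×ln(3.076) = 2981.2×1.1235 ≈ 3349 m/s.
Stage 3: m₀ = 21,400 kg, m_f = 21,400 − 17,200 = 4,200 kg; Δv = 284×9.80665×ln(5.095) = 2785.1×1.6283 ≈ 4535 m/s.
Total Δv = 5317 + 3349 + 4535 = 13201 m/s.

Δv ≈ 13200 m/s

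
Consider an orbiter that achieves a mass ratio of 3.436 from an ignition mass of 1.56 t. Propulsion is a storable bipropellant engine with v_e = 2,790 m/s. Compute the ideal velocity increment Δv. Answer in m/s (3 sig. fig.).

Δv ≈ 3440 m/s

From the ideal rocket equation, Δv = v_e · ln(3.436) = 2790.0 × 1.2343 ≈ 3443.7 m/s.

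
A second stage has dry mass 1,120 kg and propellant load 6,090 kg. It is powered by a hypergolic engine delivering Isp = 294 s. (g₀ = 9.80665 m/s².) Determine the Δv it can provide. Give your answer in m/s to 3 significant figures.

v_e = Isp · g₀ = 294 × 9.80665 = 2883.2 m/s.
m₀ = m_dry + m_prop = 1,120 + 6,090 = 7,210 kg.
By the Tsiolkovsky rocket equation, Δv = v_e · ln(m₀/m_f) = 2883.2 × ln(6.438) = 2883.2 × 1.8621 ≈ 5368.8 m/s.

Δv ≈ 5370 m/s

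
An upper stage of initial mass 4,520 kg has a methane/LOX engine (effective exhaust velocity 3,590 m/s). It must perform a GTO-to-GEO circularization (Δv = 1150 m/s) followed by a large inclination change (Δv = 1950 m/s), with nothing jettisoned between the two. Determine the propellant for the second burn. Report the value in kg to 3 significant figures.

After the first burn: m = 4520 × exp(−1150/3590.0) = 4520 × 0.72591 = 3,281.11 kg.
After the second burn: m = 3,281.11 × exp(−1950/3590.0) = 3,281.11 × 0.58090 = 1,906 kg.
Second-burn propellant = 3,281.11 − 1,906 = 1,375.11 kg.

propellant for the second burn ≈ 1380 kg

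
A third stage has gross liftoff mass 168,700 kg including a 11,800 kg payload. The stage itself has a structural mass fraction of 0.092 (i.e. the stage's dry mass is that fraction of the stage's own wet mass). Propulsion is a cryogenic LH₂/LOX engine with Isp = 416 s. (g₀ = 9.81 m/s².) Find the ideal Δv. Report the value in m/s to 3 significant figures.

Δv ≈ 7590 m/s

Stage wet mass = m₀ − payload = 168,700 − 11,800 = 156,900 kg.
Stage dry mass = ε × stage wet mass = 0.092 × 156,900 = 14,434.8 kg.
Burnout mass m_f = stage dry + payload = 14,434.8 + 11,800 = 26,234.8 kg.
v_e = Isp · g₀ = 416 × 9.81 = 4081.0 m/s.
Using Δv = v_e ln(m₀/m_f): Δv = v_e · ln(168,700/26,234.8) = 4081.0 × ln(6.43) = 4081.0 × 1.8610 ≈ 7595 m/s.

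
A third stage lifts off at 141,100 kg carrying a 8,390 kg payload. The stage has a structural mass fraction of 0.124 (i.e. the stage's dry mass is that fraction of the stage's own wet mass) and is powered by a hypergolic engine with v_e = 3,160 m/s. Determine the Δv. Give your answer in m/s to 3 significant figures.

Δv ≈ 5490 m/s

Stage wet mass = m₀ − payload = 141,100 − 8,390 = 132,710 kg.
Stage dry mass = ε × stage wet mass = 0.124 × 132,710 = 16,456 kg.
Burnout mass m_f = stage dry + payload = 16,456 + 8,390 = 24,846 kg.
Δv = v_e · ln(141,100/24,846) = 3160.0 × ln(5.679) = 3160.0 × 1.7368 ≈ 5488 m/s.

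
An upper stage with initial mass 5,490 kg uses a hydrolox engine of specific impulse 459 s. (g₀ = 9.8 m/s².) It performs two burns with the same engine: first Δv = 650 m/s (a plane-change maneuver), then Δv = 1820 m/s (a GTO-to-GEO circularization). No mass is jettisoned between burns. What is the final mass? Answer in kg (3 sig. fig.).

v_e = Isp · g₀ = 459 × 9.8 = 4498.2 m/s.
After the first burn: m = 5490 × exp(−650/4498.2) = 5490 × 0.86545 = 4,751.32 kg.
After the second burn: m = 4,751.32 × exp(−1820/4498.2) = 4,751.32 × 0.66724 = 3,170.27 kg.

final mass ≈ 3170 kg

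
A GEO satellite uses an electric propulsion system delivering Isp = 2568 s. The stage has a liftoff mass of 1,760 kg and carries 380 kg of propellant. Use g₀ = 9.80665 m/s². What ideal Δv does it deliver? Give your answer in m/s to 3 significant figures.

v_e = Isp · g₀ = 2568 × 9.80665 = 25183.5 m/s.
m_f = m₀ − m_prop = 1,760 − 380 = 1,380 kg.
Δv = v_e · ln(m₀/m_f) = 25183.5 × ln(1.275) = 25183.5 × 0.2432 ≈ 6125.4 m/s.

Δv ≈ 6130 m/s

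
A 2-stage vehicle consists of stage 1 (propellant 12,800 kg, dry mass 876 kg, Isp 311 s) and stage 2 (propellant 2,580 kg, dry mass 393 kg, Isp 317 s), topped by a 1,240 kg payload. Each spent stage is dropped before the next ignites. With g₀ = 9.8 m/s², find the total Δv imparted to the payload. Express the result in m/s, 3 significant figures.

Δv ≈ 6780 m/s

Ignition mass of stage 1 = 12,800+876 + 2,580+393 + 1,240 = 17,889 kg.
Stage 1: m₀ = 17,889 kg, m_f = 17,889 − 12,800 = 5,089 kg; Δv = 311×9.8×ln(3.515) = 3047.8×1.2571 ≈ 3831 m/s.
Stage 2: m₀ = 4,213 kg, m_f = 4,213 − 2,580 = 1,633 kg; Δv = 317×9.8×ln(2.58) = 3106.6×0.9478 ≈ 2944 m/s.
Total Δv = 3831 + 2944 = 6775 m/s.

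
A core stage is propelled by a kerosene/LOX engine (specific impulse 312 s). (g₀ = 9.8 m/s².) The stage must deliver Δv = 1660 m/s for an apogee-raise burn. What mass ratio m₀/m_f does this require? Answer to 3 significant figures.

v_e = Isp · g₀ = 312 × 9.8 = 3057.6 m/s.
m₀/m_f = exp(Δv / v_e) = exp(1660 / 3057.6) = exp(0.5429) = 1.7210.

mass ratio ≈ 1.72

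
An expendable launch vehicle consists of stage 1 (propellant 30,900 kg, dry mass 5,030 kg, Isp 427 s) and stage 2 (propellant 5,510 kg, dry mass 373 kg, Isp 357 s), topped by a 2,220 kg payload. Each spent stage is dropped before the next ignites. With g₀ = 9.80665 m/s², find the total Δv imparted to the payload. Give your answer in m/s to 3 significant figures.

Δv ≈ 9060 m/s

Ignition mass of stage 1 = 30,900+5,030 + 5,510+373 + 2,220 = 44,033 kg.
Stage 1: m₀ = 44,033 kg, m_f = 44,033 − 30,900 = 13,133 kg; Δv = 427×9.80665×ln(3.353) = 4187.4×1.2098 ≈ 5066 m/s.
Stage 2: m₀ = 8,103 kg, m_f = 8,103 − 5,510 = 2,593 kg; Δv = 357×9.80665×ln(3.125) = 3501.0×1.1394 ≈ 3989 m/s.
Total Δv = 5066 + 3989 = 9055 m/s.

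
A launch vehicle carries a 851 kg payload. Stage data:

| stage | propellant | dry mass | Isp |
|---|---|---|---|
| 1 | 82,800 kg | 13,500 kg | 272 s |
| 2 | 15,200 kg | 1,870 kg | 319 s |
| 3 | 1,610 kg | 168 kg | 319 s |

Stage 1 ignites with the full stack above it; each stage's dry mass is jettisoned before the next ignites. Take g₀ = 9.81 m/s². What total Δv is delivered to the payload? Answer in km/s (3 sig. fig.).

Δv ≈ 10.9 km/s

Ignition mass of stage 1 = 82,800+13,500 + 15,200+1,870 + 1,610+168 + 851 = 115,999 kg.
Stage 1: m₀ = 115,999 kg, m_f = 115,999 − 82,800 = 33,199 kg; Δv = 272×9.81×ln(3.494) = 2668.3×1.2511 ≈ 3338 m/s.
Stage 2: m₀ = 19,699 kg, m_f = 19,699 − 15,200 = 4,499 kg; Δv = 319×9.81×ln(4.379) = 3129.4×1.4767 ≈ 4621 m/s.
Stage 3: m₀ = 2,629 kg, m_f = 2,629 − 1,610 = 1,019 kg; Δv = 319×9.81×ln(2.58) = 3129.4×0.9478 ≈ 2966 m/s.
Total Δv = 3338 + 4621 + 2966 = 10925 m/s.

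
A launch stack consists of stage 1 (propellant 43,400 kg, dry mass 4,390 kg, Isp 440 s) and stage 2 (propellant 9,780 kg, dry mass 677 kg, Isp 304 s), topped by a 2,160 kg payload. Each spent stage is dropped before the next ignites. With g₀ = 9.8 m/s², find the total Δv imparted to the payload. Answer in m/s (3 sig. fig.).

Ignition mass of stage 1 = 43,400+4,390 + 9,780+677 + 2,160 = 60,407 kg.
Stage 1: m₀ = 60,407 kg, m_f = 60,407 − 43,400 = 17,007 kg; Δv = 440×9.8×ln(3.552) = 4312.0×1.2675 ≈ 5465 m/s.
Stage 2: m₀ = 12,617 kg, m_f = 12,617 − 9,780 = 2,837 kg; Δv = 304×9.8×ln(4.447) = 2979.2×1.4923 ≈ 4446 m/s.
Total Δv = 5465 + 4446 = 9911 m/s.

Δv ≈ 9910 m/s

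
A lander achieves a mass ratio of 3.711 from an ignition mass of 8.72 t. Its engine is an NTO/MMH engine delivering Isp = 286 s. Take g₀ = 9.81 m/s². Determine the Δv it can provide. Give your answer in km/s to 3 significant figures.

Δv ≈ 3.68 km/s

v_e = Isp · g₀ = 286 × 9.81 = 2805.7 m/s.
Rocket equation: Δv = v_e · ln(3.711) = 2805.7 × 1.3113 ≈ 3679.1 m/s.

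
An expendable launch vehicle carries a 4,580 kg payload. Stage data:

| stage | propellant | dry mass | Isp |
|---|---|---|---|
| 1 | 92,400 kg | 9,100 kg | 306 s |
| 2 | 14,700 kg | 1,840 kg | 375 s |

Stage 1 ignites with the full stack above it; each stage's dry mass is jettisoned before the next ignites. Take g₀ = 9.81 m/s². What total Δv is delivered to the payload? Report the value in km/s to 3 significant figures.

Δv ≈ 8.59 km/s

Ignition mass of stage 1 = 92,400+9,100 + 14,700+1,840 + 4,580 = 122,620 kg.
Stage 1: m₀ = 122,620 kg, m_f = 122,620 − 92,400 = 30,220 kg; Δv = 306×9.81×ln(4.058) = 3001.9×1.4006 ≈ 4204 m/s.
Stage 2: m₀ = 21,120 kg, m_f = 21,120 − 14,700 = 6,420 kg; Δv = 375×9.81×ln(3.29) = 3678.8×1.1908 ≈ 4381 m/s.
Total Δv = 4204 + 4381 = 8585 m/s.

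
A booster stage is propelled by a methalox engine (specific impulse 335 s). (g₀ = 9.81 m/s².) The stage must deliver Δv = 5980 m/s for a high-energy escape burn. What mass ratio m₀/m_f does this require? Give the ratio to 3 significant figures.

mass ratio ≈ 6.17

v_e = Isp · g₀ = 335 × 9.81 = 3286.4 m/s.
Using Δv = v_e ln(m₀/m_f): m₀/m_f = exp(Δv / v_e) = exp(5980 / 3286.4) = exp(1.8196) = 6.1697.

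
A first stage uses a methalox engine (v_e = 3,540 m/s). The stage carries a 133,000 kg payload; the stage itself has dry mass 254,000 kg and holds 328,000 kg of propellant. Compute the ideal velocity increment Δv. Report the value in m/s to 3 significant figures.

m₀ = payload + dry + propellant = 133,000 + 254,000 + 328,000 = 715,000 kg.
m_f = payload + dry = 133,000 + 254,000 = 387,000 kg.
By the Tsiolkovsky rocket equation, Δv = v_e · ln(m₀/m_f) = 3540.0 × ln(1.848) = 3540.0 × 0.6139 ≈ 2173.1 m/s.

Δv ≈ 2170 m/s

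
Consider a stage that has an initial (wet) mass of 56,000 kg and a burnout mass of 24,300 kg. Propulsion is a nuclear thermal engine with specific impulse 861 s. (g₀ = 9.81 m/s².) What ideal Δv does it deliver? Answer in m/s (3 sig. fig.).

Δv ≈ 7050 m/s

v_e = Isp · g₀ = 861 × 9.81 = 8446.4 m/s.
Rocket equation: Δv = v_e · ln(m₀/m_f) = 8446.4 × ln(2.305) = 8446.4 × 0.8349 ≈ 7051.7 m/s.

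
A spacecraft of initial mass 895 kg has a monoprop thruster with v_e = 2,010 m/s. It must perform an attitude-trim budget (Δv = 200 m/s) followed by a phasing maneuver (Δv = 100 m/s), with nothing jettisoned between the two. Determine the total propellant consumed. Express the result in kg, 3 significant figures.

total propellant consumed ≈ 124 kg

After the first burn: m = 895 × exp(−200/2010.0) = 895 × 0.90529 = 810.235 kg.
After the second burn: m = 810.235 × exp(−100/2010.0) = 810.235 × 0.95147 = 770.914 kg.
Total propellant = m₀ − m_final = 895 − 770.914 = 124.086 kg.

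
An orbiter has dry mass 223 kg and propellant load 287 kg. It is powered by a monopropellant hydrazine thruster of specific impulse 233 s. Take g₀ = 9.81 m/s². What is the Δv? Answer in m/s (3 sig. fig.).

Δv ≈ 1890 m/s

v_e = Isp · g₀ = 233 × 9.81 = 2285.7 m/s.
m₀ = m_dry + m_prop = 223 + 287 = 510 kg.
Δv = v_e · ln(m₀/m_f) = 2285.7 × ln(2.287) = 2285.7 × 0.8272 ≈ 1890.8 m/s.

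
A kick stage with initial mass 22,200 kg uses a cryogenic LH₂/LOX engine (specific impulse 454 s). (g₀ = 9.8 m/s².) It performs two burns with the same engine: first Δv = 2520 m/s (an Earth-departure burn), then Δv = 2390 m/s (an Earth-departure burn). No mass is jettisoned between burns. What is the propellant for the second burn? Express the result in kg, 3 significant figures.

propellant for the second burn ≈ 5240 kg

v_e = Isp · g₀ = 454 × 9.8 = 4449.2 m/s.
After the first burn: m = 22200 × exp(−2520/4449.2) = 22200 × 0.56757 = 12,600.1 kg.
After the second burn: m = 12,600.1 × exp(−2390/4449.2) = 12,600.1 × 0.58440 = 7,363.5 kg.
Second-burn propellant = 12,600.1 − 7,363.5 = 5,236.6 kg.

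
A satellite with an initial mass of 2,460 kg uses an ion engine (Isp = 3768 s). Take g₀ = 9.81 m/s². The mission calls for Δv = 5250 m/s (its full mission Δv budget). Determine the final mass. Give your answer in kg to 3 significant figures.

v_e = Isp · g₀ = 3768 × 9.81 = 36964.1 m/s.
Using Δv = v_e ln(m₀/m_f): m₀/m_f = exp(Δv / v_e) = exp(5250 / 36964.1) = exp(0.1420) = 1.1526.
m_f = m₀ / 1.1526 = 2,460 / 1.1526 = 2,134.31 kg.

final mass ≈ 2130 kg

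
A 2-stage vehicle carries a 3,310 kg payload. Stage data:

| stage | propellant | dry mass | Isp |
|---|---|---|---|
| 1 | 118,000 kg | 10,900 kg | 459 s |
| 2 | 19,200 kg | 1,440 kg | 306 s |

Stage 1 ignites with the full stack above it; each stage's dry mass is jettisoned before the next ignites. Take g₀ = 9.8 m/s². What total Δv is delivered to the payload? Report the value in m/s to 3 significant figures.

Ignition mass of stage 1 = 118,000+10,900 + 19,200+1,440 + 3,310 = 152,850 kg.
Stage 1: m₀ = 152,850 kg, m_f = 152,850 − 118,000 = 34,850 kg; Δv = 459×9.8×ln(4.386) = 4498.2×1.4784 ≈ 6650 m/s.
Stage 2: m₀ = 23,950 kg, m_f = 23,950 − 19,200 = 4,750 kg; Δv = 306×9.8×ln(5.042) = 2998.8×1.6178 ≈ 4852 m/s.
Total Δv = 6650 + 4852 = 11502 m/s.

Δv ≈ 11500 m/s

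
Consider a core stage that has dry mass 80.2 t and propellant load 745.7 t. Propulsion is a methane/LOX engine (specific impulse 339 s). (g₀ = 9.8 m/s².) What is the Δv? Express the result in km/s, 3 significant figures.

v_e = Isp · g₀ = 339 × 9.8 = 3322.2 m/s.
m₀ = m_dry + m_prop = 80.2 + 745.7 = 825.9 t.
From the ideal rocket equation, Δv = v_e · ln(m₀/m_f) = 3322.2 × ln(10.3) = 3322.2 × 2.3320 ≈ 7747.2 m/s.

Δv ≈ 7.75 km/s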